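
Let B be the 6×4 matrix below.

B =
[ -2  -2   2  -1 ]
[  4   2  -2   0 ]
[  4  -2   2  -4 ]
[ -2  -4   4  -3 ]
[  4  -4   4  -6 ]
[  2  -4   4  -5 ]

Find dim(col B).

2

Row reduce to echelon form.
R2 ← R2 + (2)·R1: [0, -2, 2, -2]
R3 ← R3 + (2)·R1: [0, -6, 6, -6]
R4 ← R4 − R1: [0, -2, 2, -2]
R5 ← R5 + (2)·R1: [0, -8, 8, -8]
R6 ← R6 + R1: [0, -6, 6, -6]
R3 ← R3 − (3)·R2: [0, 0, 0, 0]
R4 ← R4 − R2: [0, 0, 0, 0]
R5 ← R5 − (4)·R2: [0, 0, 0, 0]
R6 ← R6 − (3)·R2: [0, 0, 0, 0]
Echelon form has 2 nonzero rows, so rank(B) = 2.
The column space has dimension equal to the rank: 2.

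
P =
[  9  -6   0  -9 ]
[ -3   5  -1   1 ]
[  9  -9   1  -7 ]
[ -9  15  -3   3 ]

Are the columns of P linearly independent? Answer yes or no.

no

Row reduce P to echelon form.
R2 ← R2 + (1/3)·R1: [0, 3, -1, -2]
R3 ← R3 − R1: [0, -3, 1, 2]
R4 ← R4 + R1: [0, 9, -3, -6]
R3 ← R3 + R2: [0, 0, 0, 0]
R4 ← R4 − (3)·R2: [0, 0, 0, 0]
2 pivots among 4 columns.
Only 2 < 4 pivot columns, so the columns are linearly dependent.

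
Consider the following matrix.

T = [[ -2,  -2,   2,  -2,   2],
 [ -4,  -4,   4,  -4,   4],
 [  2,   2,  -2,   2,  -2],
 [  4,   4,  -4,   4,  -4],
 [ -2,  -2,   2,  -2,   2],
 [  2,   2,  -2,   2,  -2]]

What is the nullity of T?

4

Row reduce to echelon form.
R2 ← R2 − (2)·R1: [0, 0, 0, 0, 0]
R3 ← R3 + R1: [0, 0, 0, 0, 0]
R4 ← R4 + (2)·R1: [0, 0, 0, 0, 0]
R5 ← R5 − R1: [0, 0, 0, 0, 0]
R6 ← R6 + R1: [0, 0, 0, 0, 0]
1 nonzero row, so rank(T) = 1.
T has 5 columns; by rank–nullity, nullity = 5 − 1 = 4.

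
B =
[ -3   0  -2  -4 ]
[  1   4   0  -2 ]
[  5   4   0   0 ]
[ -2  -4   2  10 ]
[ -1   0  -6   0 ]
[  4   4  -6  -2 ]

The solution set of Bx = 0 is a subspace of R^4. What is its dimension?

Row reduce to echelon form.
R2 ← R2 + (1/3)·R1: [0, 4, -2/3, -10/3]
R3 ← R3 + (5/3)·R1: [0, 4, -10/3, -20/3]
R4 ← R4 − (2/3)·R1: [0, -4, 10/3, 38/3]
R5 ← R5 − (1/3)·R1: [0, 0, -16/3, 4/3]
R6 ← R6 + (4/3)·R1: [0, 4, -26/3, -22/3]
R3 ← R3 − R2: [0, 0, -8/3, -10/3]
R4 ← R4 + R2: [0, 0, 8/3, 28/3]
R6 ← R6 − R2: [0, 0, -8, -4]
R4 ← R4 + R3: [0, 0, 0, 6]
R5 ← R5 − (2)·R3: [0, 0, 0, 8]
R6 ← R6 − (3)·R3: [0, 0, 0, 6]
R5 ← R5 − (4/3)·R4: [0, 0, 0, 0]
R6 ← R6 − R4: [0, 0, 0, 0]
4 nonzero rows, so rank(B) = 4.
B has 4 columns; by rank–nullity, nullity = 4 − 4 = 0.

0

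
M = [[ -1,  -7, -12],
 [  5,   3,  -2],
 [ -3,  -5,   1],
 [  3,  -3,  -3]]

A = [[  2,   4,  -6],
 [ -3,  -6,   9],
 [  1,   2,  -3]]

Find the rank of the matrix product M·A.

1

First compute MA:
[[  7,  14, -21],
 [ -1,  -2,   3],
 [ 10,  20, -30],
 [ 12,  24, -36]]
Now row reduce the product.
R2 ← R2 + (1/7)·R1: [0, 0, 0]
R3 ← R3 − (10/7)·R1: [0, 0, 0]
R4 ← R4 − (12/7)·R1: [0, 0, 0]
1 nonzero row, so rank(MA) = 1.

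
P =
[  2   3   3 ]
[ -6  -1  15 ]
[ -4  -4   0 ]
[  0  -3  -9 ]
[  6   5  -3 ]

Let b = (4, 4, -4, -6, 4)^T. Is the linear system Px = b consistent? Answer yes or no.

Row reduce the augmented matrix [P | b].
R2 ← R2 + (3)·R1: [0, 8, 24, 16]
R3 ← R3 + (2)·R1: [0, 2, 6, 4]
R5 ← R5 − (3)·R1: [0, -4, -12, -8]
R3 ← R3 − (1/4)·R2: [0, 0, 0, 0]
R4 ← R4 + (3/8)·R2: [0, 0, 0, 0]
R5 ← R5 + (1/2)·R2: [0, 0, 0, 0]
The echelon form has 2 nonzero rows, and every pivot lies in the first 3 columns, so rank(P) = rank([P|b]) = 2.
The system is consistent.

yes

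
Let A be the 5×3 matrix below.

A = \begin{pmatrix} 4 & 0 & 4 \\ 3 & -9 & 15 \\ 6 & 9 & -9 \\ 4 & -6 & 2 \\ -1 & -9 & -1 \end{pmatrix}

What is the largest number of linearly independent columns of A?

Row reduce to echelon form.
R2 ← R2 − (3/4)·R1: [0, -9, 12]
R3 ← R3 − (3/2)·R1: [0, 9, -15]
R4 ← R4 − R1: [0, -6, -2]
R5 ← R5 + (1/4)·R1: [0, -9, 0]
R3 ← R3 + R2: [0, 0, -3]
R4 ← R4 − (2/3)·R2: [0, 0, -10]
R5 ← R5 − R2: [0, 0, -12]
R4 ← R4 − (10/3)·R3: [0, 0, 0]
R5 ← R5 − (4)·R3: [0, 0, 0]
Echelon form has 3 nonzero rows, so rank(A) = 3.
The rank gives the maximum number of linearly independent columns: 3.

3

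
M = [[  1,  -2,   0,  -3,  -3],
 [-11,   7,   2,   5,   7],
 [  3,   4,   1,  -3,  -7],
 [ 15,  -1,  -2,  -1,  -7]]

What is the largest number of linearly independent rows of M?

Row reduce to echelon form.
R2 ← R2 + (11)·R1: [0, -15, 2, -28, -26]
R3 ← R3 − (3)·R1: [0, 10, 1, 6, 2]
R4 ← R4 − (15)·R1: [0, 29, -2, 44, 38]
R3 ← R3 + (2/3)·R2: [0, 0, 7/3, -38/3, -46/3]
R4 ← R4 + (29/15)·R2: [0, 0, 28/15, -152/15, -184/15]
R4 ← R4 − (4/5)·R3: [0, 0, 0, 0, 0]
Echelon form has 3 nonzero rows, so rank(M) = 3.
The rank gives the maximum number of linearly independent rows: 3.

3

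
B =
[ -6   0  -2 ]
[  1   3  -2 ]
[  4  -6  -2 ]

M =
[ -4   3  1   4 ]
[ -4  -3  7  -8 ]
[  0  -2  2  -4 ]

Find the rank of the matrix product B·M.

2

First compute BM:
[[ 24, -14, -10, -16],
 [-16,  -2,  18, -12],
 [  8,  34, -42,  72]]
Now row reduce the product.
R2 ← R2 + (2/3)·R1: [0, -34/3, 34/3, -68/3]
R3 ← R3 − (1/3)·R1: [0, 116/3, -116/3, 232/3]
R3 ← R3 + (58/17)·R2: [0, 0, 0, 0]
2 nonzero rows, so rank(BM) = 2.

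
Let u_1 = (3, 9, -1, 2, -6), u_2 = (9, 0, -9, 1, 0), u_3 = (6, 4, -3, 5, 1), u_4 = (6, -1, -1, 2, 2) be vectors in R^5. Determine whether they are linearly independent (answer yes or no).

yes

Form the matrix with these vectors as rows and row reduce.
R2 ← R2 − (3)·R1: [0, -27, -6, -5, 18]
R3 ← R3 − (2)·R1: [0, -14, -1, 1, 13]
R4 ← R4 − (2)·R1: [0, -19, 1, -2, 14]
R3 ← R3 − (14/27)·R2: [0, 0, 19/9, 97/27, 11/3]
R4 ← R4 − (19/27)·R2: [0, 0, 47/9, 41/27, 4/3]
R4 ← R4 − (47/19)·R3: [0, 0, 0, -140/19, -147/19]
4 nonzero rows, so the 4 vectors span a space of dimension 4.
Since 4 = 4, the vectors are linearly independent.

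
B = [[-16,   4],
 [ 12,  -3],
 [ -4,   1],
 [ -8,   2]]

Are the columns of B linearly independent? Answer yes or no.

no

Row reduce B to echelon form.
R2 ← R2 + (3/4)·R1: [0, 0]
R3 ← R3 − (1/4)·R1: [0, 0]
R4 ← R4 − (1/2)·R1: [0, 0]
1 pivot among 2 columns.
Only 1 < 2 pivot columns, so the columns are linearly dependent.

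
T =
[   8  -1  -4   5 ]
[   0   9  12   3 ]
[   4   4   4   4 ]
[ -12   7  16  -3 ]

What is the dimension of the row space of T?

Row reduce to echelon form.
R3 ← R3 − (1/2)·R1: [0, 9/2, 6, 3/2]
R4 ← R4 + (3/2)·R1: [0, 11/2, 10, 9/2]
R3 ← R3 − (1/2)·R2: [0, 0, 0, 0]
R4 ← R4 − (11/18)·R2: [0, 0, 8/3, 8/3]
Swap R3 ↔ R4
Echelon form has 3 nonzero rows, so rank(T) = 3.
The row space has dimension equal to the rank: 3.

3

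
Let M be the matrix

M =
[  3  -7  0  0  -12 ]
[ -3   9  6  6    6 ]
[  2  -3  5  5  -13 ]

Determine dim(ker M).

3

Row reduce to echelon form.
R2 ← R2 + R1: [0, 2, 6, 6, -6]
R3 ← R3 − (2/3)·R1: [0, 5/3, 5, 5, -5]
R3 ← R3 − (5/6)·R2: [0, 0, 0, 0, 0]
2 nonzero rows, so rank(M) = 2.
M has 5 columns; by rank–nullity, nullity = 5 − 2 = 3.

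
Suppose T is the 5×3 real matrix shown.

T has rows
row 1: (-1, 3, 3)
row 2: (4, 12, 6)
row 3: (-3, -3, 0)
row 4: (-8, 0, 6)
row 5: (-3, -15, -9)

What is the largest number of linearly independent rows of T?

Row reduce to echelon form.
R2 ← R2 + (4)·R1: [0, 24, 18]
R3 ← R3 − (3)·R1: [0, -12, -9]
R4 ← R4 − (8)·R1: [0, -24, -18]
R5 ← R5 − (3)·R1: [0, -24, -18]
R3 ← R3 + (1/2)·R2: [0, 0, 0]
R4 ← R4 + R2: [0, 0, 0]
R5 ← R5 + R2: [0, 0, 0]
Echelon form has 2 nonzero rows, so rank(T) = 2.
The rank gives the maximum number of linearly independent rows: 2.

2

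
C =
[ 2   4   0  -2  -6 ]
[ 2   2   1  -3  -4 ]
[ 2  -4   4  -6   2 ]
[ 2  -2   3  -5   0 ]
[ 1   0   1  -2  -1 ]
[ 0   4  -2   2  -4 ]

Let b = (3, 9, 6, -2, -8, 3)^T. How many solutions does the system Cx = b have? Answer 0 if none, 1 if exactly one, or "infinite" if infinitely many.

0

Row reduce the augmented matrix [C | b].
R2 ← R2 − R1: [0, -2, 1, -1, 2, 6]
R3 ← R3 − R1: [0, -8, 4, -4, 8, 3]
R4 ← R4 − R1: [0, -6, 3, -3, 6, -5]
R5 ← R5 − (1/2)·R1: [0, -2, 1, -1, 2, -19/2]
R3 ← R3 − (4)·R2: [0, 0, 0, 0, 0, -21]
R4 ← R4 − (3)·R2: [0, 0, 0, 0, 0, -23]
R5 ← R5 − R2: [0, 0, 0, 0, 0, -31/2]
R6 ← R6 + (2)·R2: [0, 0, 0, 0, 0, 15]
R4 ← R4 − (23/21)·R3: [0, 0, 0, 0, 0, 0]
R5 ← R5 − (31/42)·R3: [0, 0, 0, 0, 0, 0]
R6 ← R6 + (5/7)·R3: [0, 0, 0, 0, 0, 0]
The echelon form has 3 nonzero rows; the last pivot sits in the augmented column, so rank(C) = 2 but rank([C|b]) = 3.
Since the ranks differ, the system is inconsistent.
It has no solutions.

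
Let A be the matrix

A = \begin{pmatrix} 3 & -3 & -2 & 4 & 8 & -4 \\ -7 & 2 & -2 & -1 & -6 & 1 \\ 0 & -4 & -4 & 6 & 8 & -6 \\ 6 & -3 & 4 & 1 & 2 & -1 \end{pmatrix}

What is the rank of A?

3

Row reduce to echelon form.
R2 ← R2 + (7/3)·R1: [0, -5, -20/3, 25/3, 38/3, -25/3]
R4 ← R4 − (2)·R1: [0, 3, 8, -7, -14, 7]
R3 ← R3 − (4/5)·R2: [0, 0, 4/3, -2/3, -32/15, 2/3]
R4 ← R4 + (3/5)·R2: [0, 0, 4, -2, -32/5, 2]
R4 ← R4 − (3)·R3: [0, 0, 0, 0, 0, 0]
Echelon form has 3 nonzero rows, so rank(A) = 3.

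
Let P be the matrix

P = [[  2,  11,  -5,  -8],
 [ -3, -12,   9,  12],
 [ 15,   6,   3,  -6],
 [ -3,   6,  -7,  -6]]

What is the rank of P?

Row reduce to echelon form.
R2 ← R2 + (3/2)·R1: [0, 9/2, 3/2, 0]
R3 ← R3 − (15/2)·R1: [0, -153/2, 81/2, 54]
R4 ← R4 + (3/2)·R1: [0, 45/2, -29/2, -18]
R3 ← R3 + (17)·R2: [0, 0, 66, 54]
R4 ← R4 − (5)·R2: [0, 0, -22, -18]
R4 ← R4 + (1/3)·R3: [0, 0, 0, 0]
Echelon form has 3 nonzero rows, so rank(P) = 3.

3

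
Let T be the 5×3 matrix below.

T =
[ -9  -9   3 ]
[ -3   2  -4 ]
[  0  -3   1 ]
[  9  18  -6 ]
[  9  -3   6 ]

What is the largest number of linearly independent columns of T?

Row reduce to echelon form.
R2 ← R2 − (1/3)·R1: [0, 5, -5]
R4 ← R4 + R1: [0, 9, -3]
R5 ← R5 + R1: [0, -12, 9]
R3 ← R3 + (3/5)·R2: [0, 0, -2]
R4 ← R4 − (9/5)·R2: [0, 0, 6]
R5 ← R5 + (12/5)·R2: [0, 0, -3]
R4 ← R4 + (3)·R3: [0, 0, 0]
R5 ← R5 − (3/2)·R3: [0, 0, 0]
Echelon form has 3 nonzero rows, so rank(T) = 3.
The rank gives the maximum number of linearly independent columns: 3.

3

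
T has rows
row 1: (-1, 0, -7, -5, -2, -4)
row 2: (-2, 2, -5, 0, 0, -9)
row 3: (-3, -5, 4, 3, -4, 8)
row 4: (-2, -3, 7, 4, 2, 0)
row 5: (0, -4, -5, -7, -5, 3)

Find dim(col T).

5

Row reduce to echelon form.
R2 ← R2 − (2)·R1: [0, 2, 9, 10, 4, -1]
R3 ← R3 − (3)·R1: [0, -5, 25, 18, 2, 20]
R4 ← R4 − (2)·R1: [0, -3, 21, 14, 6, 8]
R3 ← R3 + (5/2)·R2: [0, 0, 95/2, 43, 12, 35/2]
R4 ← R4 + (3/2)·R2: [0, 0, 69/2, 29, 12, 13/2]
R5 ← R5 + (2)·R2: [0, 0, 13, 13, 3, 1]
R4 ← R4 − (69/95)·R3: [0, 0, 0, -212/95, 312/95, -118/19]
R5 ← R5 − (26/95)·R3: [0, 0, 0, 117/95, -27/95, -72/19]
R5 ← R5 + (117/212)·R4: [0, 0, 0, 0, 81/53, -765/106]
Echelon form has 5 nonzero rows, so rank(T) = 5.
The column space has dimension equal to the rank: 5.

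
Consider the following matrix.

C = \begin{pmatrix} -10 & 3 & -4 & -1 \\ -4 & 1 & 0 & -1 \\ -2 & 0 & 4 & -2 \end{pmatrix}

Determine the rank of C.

Row reduce to echelon form.
R2 ← R2 − (2/5)·R1: [0, -1/5, 8/5, -3/5]
R3 ← R3 − (1/5)·R1: [0, -3/5, 24/5, -9/5]
R3 ← R3 − (3)·R2: [0, 0, 0, 0]
Echelon form has 2 nonzero rows, so rank(C) = 2.

2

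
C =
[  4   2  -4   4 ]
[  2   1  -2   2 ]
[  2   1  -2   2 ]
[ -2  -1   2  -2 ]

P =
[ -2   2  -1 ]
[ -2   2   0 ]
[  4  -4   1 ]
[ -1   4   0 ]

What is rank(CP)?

1

First compute CP:
[[-32,  44,  -8],
 [-16,  22,  -4],
 [-16,  22,  -4],
 [ 16, -22,   4]]
Now row reduce the product.
R2 ← R2 − (1/2)·R1: [0, 0, 0]
R3 ← R3 − (1/2)·R1: [0, 0, 0]
R4 ← R4 + (1/2)·R1: [0, 0, 0]
1 nonzero row, so rank(CP) = 1.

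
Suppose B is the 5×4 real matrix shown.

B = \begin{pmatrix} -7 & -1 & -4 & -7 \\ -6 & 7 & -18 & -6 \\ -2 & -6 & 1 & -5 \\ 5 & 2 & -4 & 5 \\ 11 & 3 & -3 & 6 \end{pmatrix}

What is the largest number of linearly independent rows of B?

4

Row reduce to echelon form.
R2 ← R2 − (6/7)·R1: [0, 55/7, -102/7, 0]
R3 ← R3 − (2/7)·R1: [0, -40/7, 15/7, -3]
R4 ← R4 + (5/7)·R1: [0, 9/7, -48/7, 0]
R5 ← R5 + (11/7)·R1: [0, 10/7, -65/7, -5]
R3 ← R3 + (8/11)·R2: [0, 0, -93/11, -3]
R4 ← R4 − (9/55)·R2: [0, 0, -246/55, 0]
R5 ← R5 − (2/11)·R2: [0, 0, -73/11, -5]
R4 ← R4 − (82/155)·R3: [0, 0, 0, 246/155]
R5 ← R5 − (73/93)·R3: [0, 0, 0, -82/31]
R5 ← R5 + (5/3)·R4: [0, 0, 0, 0]
Echelon form has 4 nonzero rows, so rank(B) = 4.
The rank gives the maximum number of linearly independent rows: 4.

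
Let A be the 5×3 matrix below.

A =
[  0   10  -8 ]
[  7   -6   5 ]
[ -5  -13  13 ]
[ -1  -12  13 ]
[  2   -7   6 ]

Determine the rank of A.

3

Row reduce to echelon form.
Swap R1 ↔ R2
R3 ← R3 + (5/7)·R1: [0, -121/7, 116/7]
R4 ← R4 + (1/7)·R1: [0, -90/7, 96/7]
R5 ← R5 − (2/7)·R1: [0, -37/7, 32/7]
R3 ← R3 + (121/70)·R2: [0, 0, 96/35]
R4 ← R4 + (9/7)·R2: [0, 0, 24/7]
R5 ← R5 + (37/70)·R2: [0, 0, 12/35]
R4 ← R4 − (5/4)·R3: [0, 0, 0]
R5 ← R5 − (1/8)·R3: [0, 0, 0]
Echelon form has 3 nonzero rows, so rank(A) = 3.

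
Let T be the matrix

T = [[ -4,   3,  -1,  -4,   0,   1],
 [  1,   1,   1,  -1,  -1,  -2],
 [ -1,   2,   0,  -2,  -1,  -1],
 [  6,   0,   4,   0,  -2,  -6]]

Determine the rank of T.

3

Row reduce to echelon form.
R2 ← R2 + (1/4)·R1: [0, 7/4, 3/4, -2, -1, -7/4]
R3 ← R3 − (1/4)·R1: [0, 5/4, 1/4, -1, -1, -5/4]
R4 ← R4 + (3/2)·R1: [0, 9/2, 5/2, -6, -2, -9/2]
R3 ← R3 − (5/7)·R2: [0, 0, -2/7, 3/7, -2/7, 0]
R4 ← R4 − (18/7)·R2: [0, 0, 4/7, -6/7, 4/7, 0]
R4 ← R4 + (2)·R3: [0, 0, 0, 0, 0, 0]
Echelon form has 3 nonzero rows, so rank(T) = 3.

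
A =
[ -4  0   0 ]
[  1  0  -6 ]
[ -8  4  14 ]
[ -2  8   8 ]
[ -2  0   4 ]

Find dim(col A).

Row reduce to echelon form.
R2 ← R2 + (1/4)·R1: [0, 0, -6]
R3 ← R3 − (2)·R1: [0, 4, 14]
R4 ← R4 − (1/2)·R1: [0, 8, 8]
R5 ← R5 − (1/2)·R1: [0, 0, 4]
Swap R2 ↔ R3
R4 ← R4 − (2)·R2: [0, 0, -20]
R4 ← R4 − (10/3)·R3: [0, 0, 0]
R5 ← R5 + (2/3)·R3: [0, 0, 0]
Echelon form has 3 nonzero rows, so rank(A) = 3.
The column space has dimension equal to the rank: 3.

3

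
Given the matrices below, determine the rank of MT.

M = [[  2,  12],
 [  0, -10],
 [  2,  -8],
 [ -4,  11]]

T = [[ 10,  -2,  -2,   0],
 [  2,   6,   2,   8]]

2

First compute MT:
[[ 44,  68,  20,  96],
 [-20, -60, -20, -80],
 [  4, -52, -20, -64],
 [-18,  74,  30,  88]]
Now row reduce the product.
R2 ← R2 + (5/11)·R1: [0, -320/11, -120/11, -400/11]
R3 ← R3 − (1/11)·R1: [0, -640/11, -240/11, -800/11]
R4 ← R4 + (9/22)·R1: [0, 1120/11, 420/11, 1400/11]
R3 ← R3 − (2)·R2: [0, 0, 0, 0]
R4 ← R4 + (7/2)·R2: [0, 0, 0, 0]
2 nonzero rows, so rank(MT) = 2.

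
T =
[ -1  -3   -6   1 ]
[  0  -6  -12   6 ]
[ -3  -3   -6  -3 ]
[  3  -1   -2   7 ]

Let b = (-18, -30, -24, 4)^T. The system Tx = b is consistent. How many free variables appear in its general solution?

2

Row reduce the augmented matrix [T | b].
R3 ← R3 − (3)·R1: [0, 6, 12, -6, 30]
R4 ← R4 + (3)·R1: [0, -10, -20, 10, -50]
R3 ← R3 + R2: [0, 0, 0, 0, 0]
R4 ← R4 − (5/3)·R2: [0, 0, 0, 0, 0]
The echelon form has 2 nonzero rows, and every pivot lies in the first 4 columns, so rank(T) = rank([T|b]) = 2.
The system is consistent.
Free variables = (unknowns) − (rank) = 4 − 2 = 2.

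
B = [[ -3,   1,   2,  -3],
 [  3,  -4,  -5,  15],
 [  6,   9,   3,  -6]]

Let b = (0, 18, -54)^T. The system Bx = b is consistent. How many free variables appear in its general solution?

1

Row reduce the augmented matrix [B | b].
R2 ← R2 + R1: [0, -3, -3, 12, 18]
R3 ← R3 + (2)·R1: [0, 11, 7, -12, -54]
R3 ← R3 + (11/3)·R2: [0, 0, -4, 32, 12]
The echelon form has 3 nonzero rows, and every pivot lies in the first 4 columns, so rank(B) = rank([B|b]) = 3.
The system is consistent.
Free variables = (unknowns) − (rank) = 4 − 3 = 1.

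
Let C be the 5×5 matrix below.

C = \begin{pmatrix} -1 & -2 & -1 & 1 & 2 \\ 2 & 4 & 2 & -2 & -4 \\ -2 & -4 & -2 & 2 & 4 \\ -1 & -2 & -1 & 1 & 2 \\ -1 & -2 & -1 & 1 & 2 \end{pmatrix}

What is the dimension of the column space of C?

1

Row reduce to echelon form.
R2 ← R2 + (2)·R1: [0, 0, 0, 0, 0]
R3 ← R3 − (2)·R1: [0, 0, 0, 0, 0]
R4 ← R4 − R1: [0, 0, 0, 0, 0]
R5 ← R5 − R1: [0, 0, 0, 0, 0]
Echelon form has 1 nonzero row, so rank(C) = 1.
The column space has dimension equal to the rank: 1.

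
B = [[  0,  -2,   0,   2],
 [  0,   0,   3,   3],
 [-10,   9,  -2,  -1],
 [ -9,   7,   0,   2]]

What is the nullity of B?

Row reduce to echelon form.
Swap R1 ↔ R3
R4 ← R4 − (9/10)·R1: [0, -11/10, 9/5, 29/10]
Swap R2 ↔ R3
R4 ← R4 − (11/20)·R2: [0, 0, 9/5, 9/5]
R4 ← R4 − (3/5)·R3: [0, 0, 0, 0]
3 nonzero rows, so rank(B) = 3.
B has 4 columns; by rank–nullity, nullity = 4 − 3 = 1.

1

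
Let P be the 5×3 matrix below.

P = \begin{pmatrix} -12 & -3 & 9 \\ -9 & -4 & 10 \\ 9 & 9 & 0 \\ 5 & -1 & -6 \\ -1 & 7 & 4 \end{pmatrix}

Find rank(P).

Row reduce to echelon form.
R2 ← R2 − (3/4)·R1: [0, -7/4, 13/4]
R3 ← R3 + (3/4)·R1: [0, 27/4, 27/4]
R4 ← R4 + (5/12)·R1: [0, -9/4, -9/4]
R5 ← R5 − (1/12)·R1: [0, 29/4, 13/4]
R3 ← R3 + (27/7)·R2: [0, 0, 135/7]
R4 ← R4 − (9/7)·R2: [0, 0, -45/7]
R5 ← R5 + (29/7)·R2: [0, 0, 117/7]
R4 ← R4 + (1/3)·R3: [0, 0, 0]
R5 ← R5 − (13/15)·R3: [0, 0, 0]
Echelon form has 3 nonzero rows, so rank(P) = 3.

3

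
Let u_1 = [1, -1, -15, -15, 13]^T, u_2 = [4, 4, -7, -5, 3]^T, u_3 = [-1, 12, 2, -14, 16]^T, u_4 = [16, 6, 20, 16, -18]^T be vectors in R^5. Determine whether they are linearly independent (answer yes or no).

Form the matrix with these vectors as rows and row reduce.
R2 ← R2 − (4)·R1: [0, 8, 53, 55, -49]
R3 ← R3 + R1: [0, 11, -13, -29, 29]
R4 ← R4 − (16)·R1: [0, 22, 260, 256, -226]
R3 ← R3 − (11/8)·R2: [0, 0, -687/8, -837/8, 771/8]
R4 ← R4 − (11/4)·R2: [0, 0, 457/4, 419/4, -365/4]
R4 ← R4 + (914/687)·R3: [0, 0, 0, -7888/229, 8466/229]
4 nonzero rows, so the 4 vectors span a space of dimension 4.
Since 4 = 4, the vectors are linearly independent.

yes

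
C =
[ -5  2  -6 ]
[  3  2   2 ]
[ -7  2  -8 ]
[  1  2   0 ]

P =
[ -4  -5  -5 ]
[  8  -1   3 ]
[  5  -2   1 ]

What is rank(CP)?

2

First compute CP:
[[  6,  35,  25],
 [ 14, -21,  -7],
 [  4,  49,  33],
 [ 12,  -7,   1]]
Now row reduce the product.
R2 ← R2 − (7/3)·R1: [0, -308/3, -196/3]
R3 ← R3 − (2/3)·R1: [0, 77/3, 49/3]
R4 ← R4 − (2)·R1: [0, -77, -49]
R3 ← R3 + (1/4)·R2: [0, 0, 0]
R4 ← R4 − (3/4)·R2: [0, 0, 0]
2 nonzero rows, so rank(CP) = 2.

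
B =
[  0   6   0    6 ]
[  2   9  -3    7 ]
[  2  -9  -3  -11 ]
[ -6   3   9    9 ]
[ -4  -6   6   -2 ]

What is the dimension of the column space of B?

Row reduce to echelon form.
Swap R1 ↔ R2
R3 ← R3 − R1: [0, -18, 0, -18]
R4 ← R4 + (3)·R1: [0, 30, 0, 30]
R5 ← R5 + (2)·R1: [0, 12, 0, 12]
R3 ← R3 + (3)·R2: [0, 0, 0, 0]
R4 ← R4 − (5)·R2: [0, 0, 0, 0]
R5 ← R5 − (2)·R2: [0, 0, 0, 0]
Echelon form has 2 nonzero rows, so rank(B) = 2.
The column space has dimension equal to the rank: 2.

2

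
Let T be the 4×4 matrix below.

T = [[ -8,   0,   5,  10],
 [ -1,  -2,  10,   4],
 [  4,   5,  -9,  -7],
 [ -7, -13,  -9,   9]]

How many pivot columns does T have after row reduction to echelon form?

4

Row reduce to echelon form.
R2 ← R2 − (1/8)·R1: [0, -2, 75/8, 11/4]
R3 ← R3 + (1/2)·R1: [0, 5, -13/2, -2]
R4 ← R4 − (7/8)·R1: [0, -13, -107/8, 1/4]
R3 ← R3 + (5/2)·R2: [0, 0, 271/16, 39/8]
R4 ← R4 − (13/2)·R2: [0, 0, -1189/16, -141/8]
R4 ← R4 + (1189/271)·R3: [0, 0, 0, 1020/271]
Echelon form has 4 nonzero rows, so rank(T) = 4.
Each nonzero row contributes one pivot column: 4 pivot columns.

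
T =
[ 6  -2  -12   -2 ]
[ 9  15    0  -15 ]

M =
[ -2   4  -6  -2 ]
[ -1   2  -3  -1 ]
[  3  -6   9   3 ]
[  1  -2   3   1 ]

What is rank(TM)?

1

First compute TM:
[[-48,  96, -144, -48],
 [-48,  96, -144, -48]]
Now row reduce the product.
R2 ← R2 − R1: [0, 0, 0, 0]
1 nonzero row, so rank(TM) = 1.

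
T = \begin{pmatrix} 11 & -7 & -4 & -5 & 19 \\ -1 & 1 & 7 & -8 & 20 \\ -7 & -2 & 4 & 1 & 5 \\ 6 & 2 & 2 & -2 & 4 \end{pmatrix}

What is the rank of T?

Row reduce to echelon form.
R2 ← R2 + (1/11)·R1: [0, 4/11, 73/11, -93/11, 239/11]
R3 ← R3 + (7/11)·R1: [0, -71/11, 16/11, -24/11, 188/11]
R4 ← R4 − (6/11)·R1: [0, 64/11, 46/11, 8/11, -70/11]
R3 ← R3 + (71/4)·R2: [0, 0, 477/4, -609/4, 1611/4]
R4 ← R4 − (16)·R2: [0, 0, -102, 136, -354]
R4 ← R4 + (136/159)·R3: [0, 0, 0, 306/53, -504/53]
Echelon form has 4 nonzero rows, so rank(T) = 4.

4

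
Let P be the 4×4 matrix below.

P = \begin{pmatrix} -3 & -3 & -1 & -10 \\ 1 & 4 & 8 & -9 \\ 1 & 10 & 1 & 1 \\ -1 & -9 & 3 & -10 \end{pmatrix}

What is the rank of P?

4

Row reduce to echelon form.
R2 ← R2 + (1/3)·R1: [0, 3, 23/3, -37/3]
R3 ← R3 + (1/3)·R1: [0, 9, 2/3, -7/3]
R4 ← R4 − (1/3)·R1: [0, -8, 10/3, -20/3]
R3 ← R3 − (3)·R2: [0, 0, -67/3, 104/3]
R4 ← R4 + (8/3)·R2: [0, 0, 214/9, -356/9]
R4 ← R4 + (214/201)·R3: [0, 0, 0, -532/201]
Echelon form has 4 nonzero rows, so rank(P) = 4.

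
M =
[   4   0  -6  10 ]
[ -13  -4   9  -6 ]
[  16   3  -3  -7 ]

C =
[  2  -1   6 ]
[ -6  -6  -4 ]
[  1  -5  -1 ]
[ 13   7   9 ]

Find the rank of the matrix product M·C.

First compute MC:
[[132,  96, 120],
 [-71, -50, -125],
 [-80, -68,  24]]
Now row reduce the product.
R2 ← R2 + (71/132)·R1: [0, 18/11, -665/11]
R3 ← R3 + (20/33)·R1: [0, -108/11, 1064/11]
R3 ← R3 + (6)·R2: [0, 0, -266]
3 nonzero rows, so rank(MC) = 3.

3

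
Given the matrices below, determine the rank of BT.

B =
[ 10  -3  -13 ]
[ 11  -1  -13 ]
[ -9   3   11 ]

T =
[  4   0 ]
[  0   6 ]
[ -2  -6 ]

2

First compute BT:
[[ 66,  60],
 [ 70,  72],
 [-58, -48]]
Now row reduce the product.
R2 ← R2 − (35/33)·R1: [0, 92/11]
R3 ← R3 + (29/33)·R1: [0, 52/11]
R3 ← R3 − (13/23)·R2: [0, 0]
2 nonzero rows, so rank(BT) = 2.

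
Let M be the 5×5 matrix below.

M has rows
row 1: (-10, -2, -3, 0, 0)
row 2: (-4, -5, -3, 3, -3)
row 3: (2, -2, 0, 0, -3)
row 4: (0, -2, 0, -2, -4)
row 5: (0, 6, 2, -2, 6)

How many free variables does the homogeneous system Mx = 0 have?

2

Row reduce to echelon form.
R2 ← R2 − (2/5)·R1: [0, -21/5, -9/5, 3, -3]
R3 ← R3 + (1/5)·R1: [0, -12/5, -3/5, 0, -3]
R3 ← R3 − (4/7)·R2: [0, 0, 3/7, -12/7, -9/7]
R4 ← R4 − (10/21)·R2: [0, 0, 6/7, -24/7, -18/7]
R5 ← R5 + (10/7)·R2: [0, 0, -4/7, 16/7, 12/7]
R4 ← R4 − (2)·R3: [0, 0, 0, 0, 0]
R5 ← R5 + (4/3)·R3: [0, 0, 0, 0, 0]
3 nonzero rows, so rank(M) = 3.
M has 5 columns; by rank–nullity, nullity = 5 − 3 = 2.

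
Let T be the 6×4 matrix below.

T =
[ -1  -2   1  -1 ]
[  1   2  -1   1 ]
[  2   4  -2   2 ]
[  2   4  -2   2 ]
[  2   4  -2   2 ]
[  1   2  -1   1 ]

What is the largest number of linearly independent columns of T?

Row reduce to echelon form.
R2 ← R2 + R1: [0, 0, 0, 0]
R3 ← R3 + (2)·R1: [0, 0, 0, 0]
R4 ← R4 + (2)·R1: [0, 0, 0, 0]
R5 ← R5 + (2)·R1: [0, 0, 0, 0]
R6 ← R6 + R1: [0, 0, 0, 0]
Echelon form has 1 nonzero row, so rank(T) = 1.
The rank gives the maximum number of linearly independent columns: 1.

1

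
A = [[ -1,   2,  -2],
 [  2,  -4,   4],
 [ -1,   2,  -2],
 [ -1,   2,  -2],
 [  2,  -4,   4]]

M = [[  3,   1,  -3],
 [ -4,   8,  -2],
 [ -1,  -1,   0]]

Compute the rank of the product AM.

1

First compute AM:
[[ -9,  17,  -1],
 [ 18, -34,   2],
 [ -9,  17,  -1],
 [ -9,  17,  -1],
 [ 18, -34,   2]]
Now row reduce the product.
R2 ← R2 + (2)·R1: [0, 0, 0]
R3 ← R3 − R1: [0, 0, 0]
R4 ← R4 − R1: [0, 0, 0]
R5 ← R5 + (2)·R1: [0, 0, 0]
1 nonzero row, so rank(AM) = 1.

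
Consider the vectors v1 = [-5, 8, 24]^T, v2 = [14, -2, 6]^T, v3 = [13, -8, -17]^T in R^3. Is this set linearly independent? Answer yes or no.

Form the matrix with these vectors as rows and row reduce.
R2 ← R2 + (14/5)·R1: [0, 102/5, 366/5]
R3 ← R3 + (13/5)·R1: [0, 64/5, 227/5]
R3 ← R3 − (32/51)·R2: [0, 0, -9/17]
3 nonzero rows, so the 3 vectors span a space of dimension 3.
Since 3 = 3, the vectors are linearly independent.

yes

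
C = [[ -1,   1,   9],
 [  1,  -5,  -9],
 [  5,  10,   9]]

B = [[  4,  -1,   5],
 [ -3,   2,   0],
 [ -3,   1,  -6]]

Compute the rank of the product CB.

3

First compute CB:
[[-34,  12, -59],
 [ 46, -20,  59],
 [-37,  24, -29]]
Now row reduce the product.
R2 ← R2 + (23/17)·R1: [0, -64/17, -354/17]
R3 ← R3 − (37/34)·R1: [0, 186/17, 1197/34]
R3 ← R3 + (93/32)·R2: [0, 0, -405/16]
3 nonzero rows, so rank(CB) = 3.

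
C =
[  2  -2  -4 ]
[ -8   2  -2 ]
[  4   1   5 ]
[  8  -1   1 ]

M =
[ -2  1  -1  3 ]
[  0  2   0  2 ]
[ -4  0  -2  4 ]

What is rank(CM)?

First compute CM:
[[ 12,  -2,   6, -14],
 [ 24,  -4,  12, -28],
 [-28,   6, -14,  34],
 [-20,   6, -10,  26]]
Now row reduce the product.
R2 ← R2 − (2)·R1: [0, 0, 0, 0]
R3 ← R3 + (7/3)·R1: [0, 4/3, 0, 4/3]
R4 ← R4 + (5/3)·R1: [0, 8/3, 0, 8/3]
Swap R2 ↔ R3
R4 ← R4 − (2)·R2: [0, 0, 0, 0]
2 nonzero rows, so rank(CM) = 2.

2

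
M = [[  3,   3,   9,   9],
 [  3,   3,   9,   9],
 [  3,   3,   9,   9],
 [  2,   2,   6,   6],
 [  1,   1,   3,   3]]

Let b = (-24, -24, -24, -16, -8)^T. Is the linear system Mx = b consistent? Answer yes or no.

yes

Row reduce the augmented matrix [M | b].
R2 ← R2 − R1: [0, 0, 0, 0, 0]
R3 ← R3 − R1: [0, 0, 0, 0, 0]
R4 ← R4 − (2/3)·R1: [0, 0, 0, 0, 0]
R5 ← R5 − (1/3)·R1: [0, 0, 0, 0, 0]
The echelon form has 1 nonzero rows, and every pivot lies in the first 4 columns, so rank(M) = rank([M|b]) = 1.
The system is consistent.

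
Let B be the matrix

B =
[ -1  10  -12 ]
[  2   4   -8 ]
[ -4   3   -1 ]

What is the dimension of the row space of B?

Row reduce to echelon form.
R2 ← R2 + (2)·R1: [0, 24, -32]
R3 ← R3 − (4)·R1: [0, -37, 47]
R3 ← R3 + (37/24)·R2: [0, 0, -7/3]
Echelon form has 3 nonzero rows, so rank(B) = 3.
The row space has dimension equal to the rank: 3.

3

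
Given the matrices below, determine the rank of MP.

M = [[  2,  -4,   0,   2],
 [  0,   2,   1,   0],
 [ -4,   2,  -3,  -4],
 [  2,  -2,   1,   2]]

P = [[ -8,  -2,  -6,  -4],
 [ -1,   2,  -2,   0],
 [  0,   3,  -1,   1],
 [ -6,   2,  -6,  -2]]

2

First compute MP:
[[-24,  -8, -16, -12],
 [ -2,   7,  -5,   1],
 [ 54,  -5,  47,  21],
 [-26,  -1, -21, -11]]
Now row reduce the product.
R2 ← R2 − (1/12)·R1: [0, 23/3, -11/3, 2]
R3 ← R3 + (9/4)·R1: [0, -23, 11, -6]
R4 ← R4 − (13/12)·R1: [0, 23/3, -11/3, 2]
R3 ← R3 + (3)·R2: [0, 0, 0, 0]
R4 ← R4 − R2: [0, 0, 0, 0]
2 nonzero rows, so rank(MP) = 2.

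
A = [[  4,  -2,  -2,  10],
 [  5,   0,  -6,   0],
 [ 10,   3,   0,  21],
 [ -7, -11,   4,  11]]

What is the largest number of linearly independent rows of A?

3

Row reduce to echelon form.
R2 ← R2 − (5/4)·R1: [0, 5/2, -7/2, -25/2]
R3 ← R3 − (5/2)·R1: [0, 8, 5, -4]
R4 ← R4 + (7/4)·R1: [0, -29/2, 1/2, 57/2]
R3 ← R3 − (16/5)·R2: [0, 0, 81/5, 36]
R4 ← R4 + (29/5)·R2: [0, 0, -99/5, -44]
R4 ← R4 + (11/9)·R3: [0, 0, 0, 0]
Echelon form has 3 nonzero rows, so rank(A) = 3.
The rank gives the maximum number of linearly independent rows: 3.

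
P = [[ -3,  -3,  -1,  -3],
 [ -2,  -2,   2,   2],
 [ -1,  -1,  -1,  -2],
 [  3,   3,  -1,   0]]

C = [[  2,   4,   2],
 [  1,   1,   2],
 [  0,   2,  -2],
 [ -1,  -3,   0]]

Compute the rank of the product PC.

First compute PC:
[[ -6,  -8, -10],
 [ -8, -12, -12],
 [ -1,  -1,  -2],
 [  9,  13,  14]]
Now row reduce the product.
R2 ← R2 − (4/3)·R1: [0, -4/3, 4/3]
R3 ← R3 − (1/6)·R1: [0, 1/3, -1/3]
R4 ← R4 + (3/2)·R1: [0, 1, -1]
R3 ← R3 + (1/4)·R2: [0, 0, 0]
R4 ← R4 + (3/4)·R2: [0, 0, 0]
2 nonzero rows, so rank(PC) = 2.

2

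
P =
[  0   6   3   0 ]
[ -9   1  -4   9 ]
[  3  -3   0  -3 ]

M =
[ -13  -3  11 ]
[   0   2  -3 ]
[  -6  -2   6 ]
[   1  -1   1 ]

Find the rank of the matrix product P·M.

First compute PM:
[[-18,   6,   0],
 [150,  28, -117],
 [-42, -12,  39]]
Now row reduce the product.
R2 ← R2 + (25/3)·R1: [0, 78, -117]
R3 ← R3 − (7/3)·R1: [0, -26, 39]
R3 ← R3 + (1/3)·R2: [0, 0, 0]
2 nonzero rows, so rank(PM) = 2.

2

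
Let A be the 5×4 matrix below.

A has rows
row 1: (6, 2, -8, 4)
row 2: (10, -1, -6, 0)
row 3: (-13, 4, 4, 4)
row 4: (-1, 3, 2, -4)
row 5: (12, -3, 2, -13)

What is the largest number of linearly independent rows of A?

Row reduce to echelon form.
R2 ← R2 − (5/3)·R1: [0, -13/3, 22/3, -20/3]
R3 ← R3 + (13/6)·R1: [0, 25/3, -40/3, 38/3]
R4 ← R4 + (1/6)·R1: [0, 10/3, 2/3, -10/3]
R5 ← R5 − (2)·R1: [0, -7, 18, -21]
R3 ← R3 + (25/13)·R2: [0, 0, 10/13, -2/13]
R4 ← R4 + (10/13)·R2: [0, 0, 82/13, -110/13]
R5 ← R5 − (21/13)·R2: [0, 0, 80/13, -133/13]
R4 ← R4 − (41/5)·R3: [0, 0, 0, -36/5]
R5 ← R5 − (8)·R3: [0, 0, 0, -9]
R5 ← R5 − (5/4)·R4: [0, 0, 0, 0]
Echelon form has 4 nonzero rows, so rank(A) = 4.
The rank gives the maximum number of linearly independent rows: 4.

4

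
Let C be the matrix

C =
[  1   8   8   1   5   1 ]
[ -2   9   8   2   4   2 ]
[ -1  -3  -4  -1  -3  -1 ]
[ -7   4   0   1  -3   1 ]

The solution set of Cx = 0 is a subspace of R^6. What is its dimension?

3

Row reduce to echelon form.
R2 ← R2 + (2)·R1: [0, 25, 24, 4, 14, 4]
R3 ← R3 + R1: [0, 5, 4, 0, 2, 0]
R4 ← R4 + (7)·R1: [0, 60, 56, 8, 32, 8]
R3 ← R3 − (1/5)·R2: [0, 0, -4/5, -4/5, -4/5, -4/5]
R4 ← R4 − (12/5)·R2: [0, 0, -8/5, -8/5, -8/5, -8/5]
R4 ← R4 − (2)·R3: [0, 0, 0, 0, 0, 0]
3 nonzero rows, so rank(C) = 3.
C has 6 columns; by rank–nullity, nullity = 6 − 3 = 3.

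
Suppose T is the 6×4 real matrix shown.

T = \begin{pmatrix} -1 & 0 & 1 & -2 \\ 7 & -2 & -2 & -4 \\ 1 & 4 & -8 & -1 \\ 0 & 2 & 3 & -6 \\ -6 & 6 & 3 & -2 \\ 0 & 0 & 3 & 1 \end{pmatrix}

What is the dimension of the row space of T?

4

Row reduce to echelon form.
R2 ← R2 + (7)·R1: [0, -2, 5, -18]
R3 ← R3 + R1: [0, 4, -7, -3]
R5 ← R5 − (6)·R1: [0, 6, -3, 10]
R3 ← R3 + (2)·R2: [0, 0, 3, -39]
R4 ← R4 + R2: [0, 0, 8, -24]
R5 ← R5 + (3)·R2: [0, 0, 12, -44]
R4 ← R4 − (8/3)·R3: [0, 0, 0, 80]
R5 ← R5 − (4)·R3: [0, 0, 0, 112]
R6 ← R6 − R3: [0, 0, 0, 40]
R5 ← R5 − (7/5)·R4: [0, 0, 0, 0]
R6 ← R6 − (1/2)·R4: [0, 0, 0, 0]
Echelon form has 4 nonzero rows, so rank(T) = 4.
The row space has dimension equal to the rank: 4.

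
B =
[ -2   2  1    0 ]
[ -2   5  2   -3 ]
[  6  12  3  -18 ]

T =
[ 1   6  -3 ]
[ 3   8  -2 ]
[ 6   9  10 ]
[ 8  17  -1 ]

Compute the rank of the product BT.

2

First compute BT:
[[ 10,  13,  12],
 [  1,  -5,  19],
 [-84, -147,   6]]
Now row reduce the product.
R2 ← R2 − (1/10)·R1: [0, -63/10, 89/5]
R3 ← R3 + (42/5)·R1: [0, -189/5, 534/5]
R3 ← R3 − (6)·R2: [0, 0, 0]
2 nonzero rows, so rank(BT) = 2.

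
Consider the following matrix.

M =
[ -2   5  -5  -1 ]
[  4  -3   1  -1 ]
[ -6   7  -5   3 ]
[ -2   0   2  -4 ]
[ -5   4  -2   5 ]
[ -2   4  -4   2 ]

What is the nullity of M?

Row reduce to echelon form.
R2 ← R2 + (2)·R1: [0, 7, -9, -3]
R3 ← R3 − (3)·R1: [0, -8, 10, 6]
R4 ← R4 − R1: [0, -5, 7, -3]
R5 ← R5 − (5/2)·R1: [0, -17/2, 21/2, 15/2]
R6 ← R6 − R1: [0, -1, 1, 3]
R3 ← R3 + (8/7)·R2: [0, 0, -2/7, 18/7]
R4 ← R4 + (5/7)·R2: [0, 0, 4/7, -36/7]
R5 ← R5 + (17/14)·R2: [0, 0, -3/7, 27/7]
R6 ← R6 + (1/7)·R2: [0, 0, -2/7, 18/7]
R4 ← R4 + (2)·R3: [0, 0, 0, 0]
R5 ← R5 − (3/2)·R3: [0, 0, 0, 0]
R6 ← R6 − R3: [0, 0, 0, 0]
3 nonzero rows, so rank(M) = 3.
M has 4 columns; by rank–nullity, nullity = 4 − 3 = 1.

1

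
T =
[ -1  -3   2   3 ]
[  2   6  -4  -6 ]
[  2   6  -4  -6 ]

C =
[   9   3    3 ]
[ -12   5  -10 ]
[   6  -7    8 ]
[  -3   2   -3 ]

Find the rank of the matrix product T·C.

First compute TC:
[[ 30, -26,  34],
 [-60,  52, -68],
 [-60,  52, -68]]
Now row reduce the product.
R2 ← R2 + (2)·R1: [0, 0, 0]
R3 ← R3 + (2)·R1: [0, 0, 0]
1 nonzero row, so rank(TC) = 1.

1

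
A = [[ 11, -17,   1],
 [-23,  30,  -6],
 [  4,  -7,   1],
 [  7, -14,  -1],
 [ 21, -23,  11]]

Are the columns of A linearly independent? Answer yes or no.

yes

Row reduce A to echelon form.
R2 ← R2 + (23/11)·R1: [0, -61/11, -43/11]
R3 ← R3 − (4/11)·R1: [0, -9/11, 7/11]
R4 ← R4 − (7/11)·R1: [0, -35/11, -18/11]
R5 ← R5 − (21/11)·R1: [0, 104/11, 100/11]
R3 ← R3 − (9/61)·R2: [0, 0, 74/61]
R4 ← R4 − (35/61)·R2: [0, 0, 37/61]
R5 ← R5 + (104/61)·R2: [0, 0, 148/61]
R4 ← R4 − (1/2)·R3: [0, 0, 0]
R5 ← R5 − (2)·R3: [0, 0, 0]
3 pivots among 3 columns.
Every column is a pivot column, so the columns are linearly independent.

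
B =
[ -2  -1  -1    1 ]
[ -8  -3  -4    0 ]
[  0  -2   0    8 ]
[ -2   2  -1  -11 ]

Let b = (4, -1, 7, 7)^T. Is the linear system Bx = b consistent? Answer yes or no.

no

Row reduce the augmented matrix [B | b].
R2 ← R2 − (4)·R1: [0, 1, 0, -4, -17]
R4 ← R4 − R1: [0, 3, 0, -12, 3]
R3 ← R3 + (2)·R2: [0, 0, 0, 0, -27]
R4 ← R4 − (3)·R2: [0, 0, 0, 0, 54]
R4 ← R4 + (2)·R3: [0, 0, 0, 0, 0]
The echelon form has 3 nonzero rows; the last pivot sits in the augmented column, so rank(B) = 2 but rank([B|b]) = 3.
Since the ranks differ, the system is inconsistent.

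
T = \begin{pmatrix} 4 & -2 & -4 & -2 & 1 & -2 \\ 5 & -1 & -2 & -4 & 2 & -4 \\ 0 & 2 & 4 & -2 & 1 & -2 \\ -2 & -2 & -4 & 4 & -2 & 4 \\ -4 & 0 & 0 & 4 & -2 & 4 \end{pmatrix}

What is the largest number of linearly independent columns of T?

Row reduce to echelon form.
R2 ← R2 − (5/4)·R1: [0, 3/2, 3, -3/2, 3/4, -3/2]
R4 ← R4 + (1/2)·R1: [0, -3, -6, 3, -3/2, 3]
R5 ← R5 + R1: [0, -2, -4, 2, -1, 2]
R3 ← R3 − (4/3)·R2: [0, 0, 0, 0, 0, 0]
R4 ← R4 + (2)·R2: [0, 0, 0, 0, 0, 0]
R5 ← R5 + (4/3)·R2: [0, 0, 0, 0, 0, 0]
Echelon form has 2 nonzero rows, so rank(T) = 2.
The rank gives the maximum number of linearly independent columns: 2.

2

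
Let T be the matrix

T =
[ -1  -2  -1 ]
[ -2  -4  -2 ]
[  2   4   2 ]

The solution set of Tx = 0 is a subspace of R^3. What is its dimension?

Row reduce to echelon form.
R2 ← R2 − (2)·R1: [0, 0, 0]
R3 ← R3 + (2)·R1: [0, 0, 0]
1 nonzero row, so rank(T) = 1.
T has 3 columns; by rank–nullity, nullity = 3 − 1 = 2.

2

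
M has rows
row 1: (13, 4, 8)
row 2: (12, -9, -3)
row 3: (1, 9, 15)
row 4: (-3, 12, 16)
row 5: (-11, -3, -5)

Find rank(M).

3

Row reduce to echelon form.
R2 ← R2 − (12/13)·R1: [0, -165/13, -135/13]
R3 ← R3 − (1/13)·R1: [0, 113/13, 187/13]
R4 ← R4 + (3/13)·R1: [0, 168/13, 232/13]
R5 ← R5 + (11/13)·R1: [0, 5/13, 23/13]
R3 ← R3 + (113/165)·R2: [0, 0, 80/11]
R4 ← R4 + (56/55)·R2: [0, 0, 80/11]
R5 ← R5 + (1/33)·R2: [0, 0, 16/11]
R4 ← R4 − R3: [0, 0, 0]
R5 ← R5 − (1/5)·R3: [0, 0, 0]
Echelon form has 3 nonzero rows, so rank(M) = 3.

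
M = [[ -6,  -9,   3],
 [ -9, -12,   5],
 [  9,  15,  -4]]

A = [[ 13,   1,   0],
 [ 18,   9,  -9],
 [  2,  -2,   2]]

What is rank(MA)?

2

First compute MA:
[[-234, -93,  87],
 [-323, -127, 118],
 [379, 152, -143]]
Now row reduce the product.
R2 ← R2 − (323/234)·R1: [0, 107/78, -163/78]
R3 ← R3 + (379/234)·R1: [0, 107/78, -163/78]
R3 ← R3 − R2: [0, 0, 0]
2 nonzero rows, so rank(MA) = 2.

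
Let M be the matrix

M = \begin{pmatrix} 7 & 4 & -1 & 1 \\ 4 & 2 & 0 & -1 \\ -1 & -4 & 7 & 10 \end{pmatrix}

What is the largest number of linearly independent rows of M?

3

Row reduce to echelon form.
R2 ← R2 − (4/7)·R1: [0, -2/7, 4/7, -11/7]
R3 ← R3 + (1/7)·R1: [0, -24/7, 48/7, 71/7]
R3 ← R3 − (12)·R2: [0, 0, 0, 29]
Echelon form has 3 nonzero rows, so rank(M) = 3.
The rank gives the maximum number of linearly independent rows: 3.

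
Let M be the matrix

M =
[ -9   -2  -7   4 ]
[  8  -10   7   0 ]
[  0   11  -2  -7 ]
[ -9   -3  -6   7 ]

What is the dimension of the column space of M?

Row reduce to echelon form.
R2 ← R2 + (8/9)·R1: [0, -106/9, 7/9, 32/9]
R4 ← R4 − R1: [0, -1, 1, 3]
R3 ← R3 + (99/106)·R2: [0, 0, -135/106, -195/53]
R4 ← R4 − (9/106)·R2: [0, 0, 99/106, 143/53]
R4 ← R4 + (11/15)·R3: [0, 0, 0, 0]
Echelon form has 3 nonzero rows, so rank(M) = 3.
The column space has dimension equal to the rank: 3.

3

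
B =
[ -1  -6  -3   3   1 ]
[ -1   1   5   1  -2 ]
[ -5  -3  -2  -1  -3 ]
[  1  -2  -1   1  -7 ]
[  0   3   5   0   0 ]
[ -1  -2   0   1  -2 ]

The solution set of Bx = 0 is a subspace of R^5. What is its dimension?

1

Row reduce to echelon form.
R2 ← R2 − R1: [0, 7, 8, -2, -3]
R3 ← R3 − (5)·R1: [0, 27, 13, -16, -8]
R4 ← R4 + R1: [0, -8, -4, 4, -6]
R6 ← R6 − R1: [0, 4, 3, -2, -3]
R3 ← R3 − (27/7)·R2: [0, 0, -125/7, -58/7, 25/7]
R4 ← R4 + (8/7)·R2: [0, 0, 36/7, 12/7, -66/7]
R5 ← R5 − (3/7)·R2: [0, 0, 11/7, 6/7, 9/7]
R6 ← R6 − (4/7)·R2: [0, 0, -11/7, -6/7, -9/7]
R4 ← R4 + (36/125)·R3: [0, 0, 0, -84/125, -42/5]
R5 ← R5 + (11/125)·R3: [0, 0, 0, 16/125, 8/5]
R6 ← R6 − (11/125)·R3: [0, 0, 0, -16/125, -8/5]
R5 ← R5 + (4/21)·R4: [0, 0, 0, 0, 0]
R6 ← R6 − (4/21)·R4: [0, 0, 0, 0, 0]
4 nonzero rows, so rank(B) = 4.
B has 5 columns; by rank–nullity, nullity = 5 − 4 = 1.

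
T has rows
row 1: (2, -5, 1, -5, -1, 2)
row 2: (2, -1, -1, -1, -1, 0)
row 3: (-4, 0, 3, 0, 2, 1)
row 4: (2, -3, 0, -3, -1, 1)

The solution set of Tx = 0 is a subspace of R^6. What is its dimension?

4

Row reduce to echelon form.
R2 ← R2 − R1: [0, 4, -2, 4, 0, -2]
R3 ← R3 + (2)·R1: [0, -10, 5, -10, 0, 5]
R4 ← R4 − R1: [0, 2, -1, 2, 0, -1]
R3 ← R3 + (5/2)·R2: [0, 0, 0, 0, 0, 0]
R4 ← R4 − (1/2)·R2: [0, 0, 0, 0, 0, 0]
2 nonzero rows, so rank(T) = 2.
T has 6 columns; by rank–nullity, nullity = 6 − 2 = 4.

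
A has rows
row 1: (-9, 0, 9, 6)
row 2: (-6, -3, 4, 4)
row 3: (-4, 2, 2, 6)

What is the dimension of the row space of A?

Row reduce to echelon form.
R2 ← R2 − (2/3)·R1: [0, -3, -2, 0]
R3 ← R3 − (4/9)·R1: [0, 2, -2, 10/3]
R3 ← R3 + (2/3)·R2: [0, 0, -10/3, 10/3]
Echelon form has 3 nonzero rows, so rank(A) = 3.
The row space has dimension equal to the rank: 3.

3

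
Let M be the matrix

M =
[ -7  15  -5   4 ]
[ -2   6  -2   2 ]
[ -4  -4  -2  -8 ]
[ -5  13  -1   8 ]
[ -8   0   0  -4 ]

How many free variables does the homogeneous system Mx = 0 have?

Row reduce to echelon form.
R2 ← R2 − (2/7)·R1: [0, 12/7, -4/7, 6/7]
R3 ← R3 − (4/7)·R1: [0, -88/7, 6/7, -72/7]
R4 ← R4 − (5/7)·R1: [0, 16/7, 18/7, 36/7]
R5 ← R5 − (8/7)·R1: [0, -120/7, 40/7, -60/7]
R3 ← R3 + (22/3)·R2: [0, 0, -10/3, -4]
R4 ← R4 − (4/3)·R2: [0, 0, 10/3, 4]
R5 ← R5 + (10)·R2: [0, 0, 0, 0]
R4 ← R4 + R3: [0, 0, 0, 0]
3 nonzero rows, so rank(M) = 3.
M has 4 columns; by rank–nullity, nullity = 4 − 3 = 1.

1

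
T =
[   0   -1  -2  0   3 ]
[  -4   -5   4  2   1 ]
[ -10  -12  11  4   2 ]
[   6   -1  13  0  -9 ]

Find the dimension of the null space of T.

Row reduce to echelon form.
Swap R1 ↔ R2
R3 ← R3 − (5/2)·R1: [0, 1/2, 1, -1, -1/2]
R4 ← R4 + (3/2)·R1: [0, -17/2, 19, 3, -15/2]
R3 ← R3 + (1/2)·R2: [0, 0, 0, -1, 1]
R4 ← R4 − (17/2)·R2: [0, 0, 36, 3, -33]
Swap R3 ↔ R4
4 nonzero rows, so rank(T) = 4.
T has 5 columns; by rank–nullity, nullity = 5 − 4 = 1.

1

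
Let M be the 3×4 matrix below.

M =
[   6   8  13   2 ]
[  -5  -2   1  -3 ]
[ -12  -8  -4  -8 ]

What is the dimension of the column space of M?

Row reduce to echelon form.
R2 ← R2 + (5/6)·R1: [0, 14/3, 71/6, -4/3]
R3 ← R3 + (2)·R1: [0, 8, 22, -4]
R3 ← R3 − (12/7)·R2: [0, 0, 12/7, -12/7]
Echelon form has 3 nonzero rows, so rank(M) = 3.
The column space has dimension equal to the rank: 3.

3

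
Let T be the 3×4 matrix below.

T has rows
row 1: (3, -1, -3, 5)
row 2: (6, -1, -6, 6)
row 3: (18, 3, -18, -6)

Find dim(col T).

Row reduce to echelon form.
R2 ← R2 − (2)·R1: [0, 1, 0, -4]
R3 ← R3 − (6)·R1: [0, 9, 0, -36]
R3 ← R3 − (9)·R2: [0, 0, 0, 0]
Echelon form has 2 nonzero rows, so rank(T) = 2.
The column space has dimension equal to the rank: 2.

2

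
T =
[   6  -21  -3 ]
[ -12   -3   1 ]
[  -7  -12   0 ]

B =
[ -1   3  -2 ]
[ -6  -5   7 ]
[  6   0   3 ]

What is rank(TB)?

First compute TB:
[[102, 123, -168],
 [ 36, -21,   6],
 [ 79,  39, -70]]
Now row reduce the product.
R2 ← R2 − (6/17)·R1: [0, -1095/17, 1110/17]
R3 ← R3 − (79/102)·R1: [0, -1913/34, 1022/17]
R3 ← R3 − (1913/2190)·R2: [0, 0, 225/73]
3 nonzero rows, so rank(TB) = 3.

3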